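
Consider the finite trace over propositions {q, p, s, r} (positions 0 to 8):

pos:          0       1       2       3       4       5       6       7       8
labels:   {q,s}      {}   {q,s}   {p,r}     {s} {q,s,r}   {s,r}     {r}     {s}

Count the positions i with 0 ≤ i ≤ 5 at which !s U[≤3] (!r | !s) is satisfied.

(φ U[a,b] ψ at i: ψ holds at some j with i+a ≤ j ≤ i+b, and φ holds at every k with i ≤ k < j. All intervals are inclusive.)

Evaluate at each i in [0,5]:
  i=0: ✓ (rhs at j=0)
  i=1: ✓ (rhs at j=1)
  i=2: ✓ (rhs at j=2)
  i=3: ✓ (rhs at j=3)
  i=4: ✓ (rhs at j=4)
  i=5: ✗ (lhs fails at k=5 before rhs at j=7)
Positions where it holds: {0, 1, 2, 3, 4} → 5.

5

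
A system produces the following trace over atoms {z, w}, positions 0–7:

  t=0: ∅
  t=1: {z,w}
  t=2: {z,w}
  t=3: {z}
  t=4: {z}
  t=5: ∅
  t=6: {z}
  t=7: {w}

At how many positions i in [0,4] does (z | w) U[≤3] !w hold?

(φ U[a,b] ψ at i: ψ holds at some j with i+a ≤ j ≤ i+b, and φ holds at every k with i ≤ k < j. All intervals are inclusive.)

5

Evaluate at each i in [0,4]:
  i=0: ✓ (rhs at j=0)
  i=1: ✓ (rhs at j=3; lhs holds on [1,2])
  i=2: ✓ (rhs at j=3; lhs holds on [2,2])
  i=3: ✓ (rhs at j=3)
  i=4: ✓ (rhs at j=4)
Positions where it holds: {0, 1, 2, 3, 4} → 5.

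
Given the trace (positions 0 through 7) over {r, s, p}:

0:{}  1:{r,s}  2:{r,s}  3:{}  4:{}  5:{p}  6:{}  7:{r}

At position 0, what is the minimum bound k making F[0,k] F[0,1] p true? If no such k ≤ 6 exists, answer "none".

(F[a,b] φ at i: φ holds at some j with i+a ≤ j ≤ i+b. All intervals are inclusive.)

Scan j = 0,1,… for F[0,1] p:
  j=0: fails
  j=1: fails
  j=2: fails
  j=3: fails
  j=4: holds
First hit at j=4, so smallest k = 4-0 = 4.

4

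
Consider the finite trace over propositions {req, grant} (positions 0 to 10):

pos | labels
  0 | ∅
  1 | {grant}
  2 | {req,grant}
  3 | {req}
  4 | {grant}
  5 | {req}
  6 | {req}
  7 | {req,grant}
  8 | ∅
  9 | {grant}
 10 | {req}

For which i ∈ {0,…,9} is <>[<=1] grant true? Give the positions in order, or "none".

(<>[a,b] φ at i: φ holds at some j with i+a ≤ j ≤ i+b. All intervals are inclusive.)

Evaluate at each i in [0,9]:
  i=0: ✓ (witness j=1)
  i=1: ✓ (witness j=1)
  i=2: ✓ (witness j=2)
  i=3: ✓ (witness j=4)
  i=4: ✓ (witness j=4)
  i=5: ✗ (none in [5,6])
  i=6: ✓ (witness j=7)
  i=7: ✓ (witness j=7)
  i=8: ✓ (witness j=9)
  i=9: ✓ (witness j=9)

0, 1, 2, 3, 4, 6, 7, 8, 9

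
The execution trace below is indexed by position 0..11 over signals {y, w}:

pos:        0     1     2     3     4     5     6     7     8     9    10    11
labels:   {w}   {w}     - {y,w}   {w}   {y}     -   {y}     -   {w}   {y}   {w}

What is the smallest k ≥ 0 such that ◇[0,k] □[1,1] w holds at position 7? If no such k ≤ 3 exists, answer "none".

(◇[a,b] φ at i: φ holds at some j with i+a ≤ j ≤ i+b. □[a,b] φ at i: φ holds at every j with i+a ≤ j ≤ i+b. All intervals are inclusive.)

Scan j = 7,8,… for □[1,1] w:
  j=7: fails
  j=8: holds
First hit at j=8, so smallest k = 8-7 = 1.

1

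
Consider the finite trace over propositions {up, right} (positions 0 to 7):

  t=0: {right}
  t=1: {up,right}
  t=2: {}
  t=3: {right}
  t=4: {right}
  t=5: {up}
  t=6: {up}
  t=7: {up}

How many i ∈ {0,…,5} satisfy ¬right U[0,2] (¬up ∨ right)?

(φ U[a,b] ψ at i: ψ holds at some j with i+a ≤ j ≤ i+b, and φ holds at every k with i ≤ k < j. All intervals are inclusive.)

5

Evaluate at each i in [0,5]:
  i=0: ✓ (rhs at j=0)
  i=1: ✓ (rhs at j=1)
  i=2: ✓ (rhs at j=2)
  i=3: ✓ (rhs at j=3)
  i=4: ✓ (rhs at j=4)
  i=5: ✗ (no rhs in [5,7])
Positions where it holds: {0, 1, 2, 3, 4} → 5.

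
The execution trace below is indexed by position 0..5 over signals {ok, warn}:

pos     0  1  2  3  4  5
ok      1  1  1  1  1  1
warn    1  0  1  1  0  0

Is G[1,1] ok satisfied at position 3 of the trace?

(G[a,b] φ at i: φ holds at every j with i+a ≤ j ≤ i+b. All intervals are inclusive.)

True

Check ok at every j in [4,4]:
  j=4: true
All positions satisfy it → formula holds.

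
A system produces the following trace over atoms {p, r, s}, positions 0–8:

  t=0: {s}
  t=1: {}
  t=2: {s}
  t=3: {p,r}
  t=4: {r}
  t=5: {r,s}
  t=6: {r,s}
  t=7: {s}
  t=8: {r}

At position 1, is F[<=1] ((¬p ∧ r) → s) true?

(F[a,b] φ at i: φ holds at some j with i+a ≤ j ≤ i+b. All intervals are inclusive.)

Holds

Check ((¬p ∧ r) → s) at each j in [1,2]:
  j=1: true
  j=2: true
Found at j=1 → formula holds.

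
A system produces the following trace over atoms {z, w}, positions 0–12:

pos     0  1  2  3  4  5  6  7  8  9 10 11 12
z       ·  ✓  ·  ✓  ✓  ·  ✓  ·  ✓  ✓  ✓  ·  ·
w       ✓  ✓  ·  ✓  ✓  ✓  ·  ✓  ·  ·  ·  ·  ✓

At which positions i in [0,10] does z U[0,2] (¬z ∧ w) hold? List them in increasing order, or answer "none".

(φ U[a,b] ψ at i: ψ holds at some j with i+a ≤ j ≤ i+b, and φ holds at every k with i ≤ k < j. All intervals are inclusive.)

0, 3, 4, 5, 6, 7

Evaluate at each i in [0,10]:
  i=0: ✓ (rhs at j=0)
  i=1: ✗ (no rhs in [1,3])
  i=2: ✗ (no rhs in [2,4])
  i=3: ✓ (rhs at j=5; lhs holds on [3,4])
  i=4: ✓ (rhs at j=5; lhs holds on [4,4])
  i=5: ✓ (rhs at j=5)
  i=6: ✓ (rhs at j=7; lhs holds on [6,6])
  i=7: ✓ (rhs at j=7)
  i=8: ✗ (no rhs in [8,10])
  i=9: ✗ (no rhs in [9,11])
  i=10: ✗ (lhs fails at k=11 before rhs at j=12)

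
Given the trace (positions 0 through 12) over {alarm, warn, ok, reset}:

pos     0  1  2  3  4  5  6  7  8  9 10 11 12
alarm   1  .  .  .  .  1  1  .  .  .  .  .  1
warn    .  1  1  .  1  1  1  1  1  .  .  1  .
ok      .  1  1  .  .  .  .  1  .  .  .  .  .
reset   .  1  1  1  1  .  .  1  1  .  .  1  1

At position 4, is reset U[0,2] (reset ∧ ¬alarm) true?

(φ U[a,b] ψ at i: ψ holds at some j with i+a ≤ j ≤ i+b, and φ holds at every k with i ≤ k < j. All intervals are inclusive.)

Yes

Need some j in [4,6] with (reset ∧ ¬alarm), and reset at every k in [4,j-1].
  j=4: (reset ∧ ¬alarm) holds; no prefix to check → satisfied.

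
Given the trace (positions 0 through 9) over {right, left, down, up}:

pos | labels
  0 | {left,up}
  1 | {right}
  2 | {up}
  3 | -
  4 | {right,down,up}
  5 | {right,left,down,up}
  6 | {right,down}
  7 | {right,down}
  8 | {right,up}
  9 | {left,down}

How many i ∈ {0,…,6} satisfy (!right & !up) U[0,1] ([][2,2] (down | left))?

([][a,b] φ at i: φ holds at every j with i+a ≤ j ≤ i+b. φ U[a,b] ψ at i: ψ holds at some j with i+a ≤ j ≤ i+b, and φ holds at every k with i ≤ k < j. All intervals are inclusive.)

4

Evaluate at each i in [0,6]:
  i=0: ✗ (no rhs in [0,1])
  i=1: ✗ (lhs fails at k=1 before rhs at j=2)
  i=2: ✓ (rhs at j=2)
  i=3: ✓ (rhs at j=3)
  i=4: ✓ (rhs at j=4)
  i=5: ✓ (rhs at j=5)
  i=6: ✗ (lhs fails at k=6 before rhs at j=7)
Positions where it holds: {2, 3, 4, 5} → 4.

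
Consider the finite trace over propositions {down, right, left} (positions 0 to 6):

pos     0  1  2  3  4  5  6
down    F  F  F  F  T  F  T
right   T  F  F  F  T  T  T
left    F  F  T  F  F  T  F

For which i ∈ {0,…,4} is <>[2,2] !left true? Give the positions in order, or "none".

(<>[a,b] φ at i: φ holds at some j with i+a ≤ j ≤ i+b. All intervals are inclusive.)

Evaluate at each i in [0,4]:
  i=0: ✗ (none in [2,2])
  i=1: ✓ (witness j=3)
  i=2: ✓ (witness j=4)
  i=3: ✗ (none in [5,5])
  i=4: ✓ (witness j=6)

1, 2, 4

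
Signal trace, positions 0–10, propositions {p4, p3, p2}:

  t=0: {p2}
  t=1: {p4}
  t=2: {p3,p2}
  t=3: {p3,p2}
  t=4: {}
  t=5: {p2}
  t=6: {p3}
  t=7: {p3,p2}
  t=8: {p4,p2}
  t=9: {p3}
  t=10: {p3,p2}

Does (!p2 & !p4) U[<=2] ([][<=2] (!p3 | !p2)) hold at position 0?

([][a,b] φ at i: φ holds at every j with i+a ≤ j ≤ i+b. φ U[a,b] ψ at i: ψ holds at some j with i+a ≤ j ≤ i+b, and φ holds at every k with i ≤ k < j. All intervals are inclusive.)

False

Need some j in [0,2] with [][<=2] (!p3 | !p2), and (!p2 & !p4) at every k in [0,j-1].
  j=0: [][<=2] (!p3 | !p2) — fails at 2.
  j=1: [][<=2] (!p3 | !p2) — fails at 2.
  j=2: [][<=2] (!p3 | !p2) — fails at 2.
No j in the window works → until fails.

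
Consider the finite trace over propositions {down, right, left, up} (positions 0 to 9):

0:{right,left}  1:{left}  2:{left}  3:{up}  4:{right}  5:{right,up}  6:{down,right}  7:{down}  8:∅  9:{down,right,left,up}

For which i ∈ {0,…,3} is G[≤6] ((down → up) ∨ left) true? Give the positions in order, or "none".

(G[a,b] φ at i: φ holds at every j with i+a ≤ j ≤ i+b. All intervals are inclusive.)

none

Evaluate at each i in [0,3]:
  i=0: ✗ (fails at j=6)
  i=1: ✗ (fails at j=6)
  i=2: ✗ (fails at j=6)
  i=3: ✗ (fails at j=6)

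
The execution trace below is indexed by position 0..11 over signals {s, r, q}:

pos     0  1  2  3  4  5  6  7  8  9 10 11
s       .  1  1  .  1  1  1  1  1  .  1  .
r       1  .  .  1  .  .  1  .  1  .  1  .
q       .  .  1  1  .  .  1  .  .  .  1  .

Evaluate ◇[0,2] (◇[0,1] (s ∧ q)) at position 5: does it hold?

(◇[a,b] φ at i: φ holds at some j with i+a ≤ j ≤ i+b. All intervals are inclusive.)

Check ◇[0,1] (s ∧ q) at each j in [5,7]:
  j=5: holds (witness at 6)
  j=6: holds (witness at 6)
  j=7: fails (none in [7,8])
Found at j=5 → formula holds.

True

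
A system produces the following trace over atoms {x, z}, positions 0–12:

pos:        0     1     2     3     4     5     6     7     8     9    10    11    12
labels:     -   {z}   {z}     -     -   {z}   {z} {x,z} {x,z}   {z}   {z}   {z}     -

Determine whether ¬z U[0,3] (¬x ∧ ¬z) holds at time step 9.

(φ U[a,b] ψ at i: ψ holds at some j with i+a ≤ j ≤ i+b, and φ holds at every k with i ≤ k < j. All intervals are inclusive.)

False

Need some j in [9,12] with (¬x ∧ ¬z), and ¬z at every k in [9,j-1].
  j=9: (¬x ∧ ¬z) false.
  j=10: (¬x ∧ ¬z) false.
  j=11: (¬x ∧ ¬z) false.
  j=12: (¬x ∧ ¬z) holds, but ¬z fails at k=9 → not this j.
No j in the window works → until fails.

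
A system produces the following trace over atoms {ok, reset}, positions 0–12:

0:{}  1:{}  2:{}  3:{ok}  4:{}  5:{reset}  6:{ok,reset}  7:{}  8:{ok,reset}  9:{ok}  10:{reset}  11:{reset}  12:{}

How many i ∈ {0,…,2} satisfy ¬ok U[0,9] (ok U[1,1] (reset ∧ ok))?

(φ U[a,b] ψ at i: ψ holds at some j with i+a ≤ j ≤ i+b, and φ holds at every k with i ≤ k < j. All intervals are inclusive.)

Evaluate at each i in [0,2]:
  i=0: ✗ (no rhs in [0,9])
  i=1: ✗ (no rhs in [1,10])
  i=2: ✗ (no rhs in [2,11])
Positions where it holds: {} → 0.

0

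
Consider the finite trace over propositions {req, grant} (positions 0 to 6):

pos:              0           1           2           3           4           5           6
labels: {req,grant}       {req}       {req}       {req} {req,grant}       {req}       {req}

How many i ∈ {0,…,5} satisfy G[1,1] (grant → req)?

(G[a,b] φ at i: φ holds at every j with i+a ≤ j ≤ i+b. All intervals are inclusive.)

6

Evaluate at each i in [0,5]:
  i=0: ✓ (all of [1,1])
  i=1: ✓ (all of [2,2])
  i=2: ✓ (all of [3,3])
  i=3: ✓ (all of [4,4])
  i=4: ✓ (all of [5,5])
  i=5: ✓ (all of [6,6])
Positions where it holds: {0, 1, 2, 3, 4, 5} → 6.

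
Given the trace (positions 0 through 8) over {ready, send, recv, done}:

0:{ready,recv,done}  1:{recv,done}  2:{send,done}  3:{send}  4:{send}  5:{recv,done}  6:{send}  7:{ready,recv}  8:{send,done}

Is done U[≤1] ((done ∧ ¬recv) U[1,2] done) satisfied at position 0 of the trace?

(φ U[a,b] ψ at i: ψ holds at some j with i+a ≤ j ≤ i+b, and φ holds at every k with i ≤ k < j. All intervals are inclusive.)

Need some j in [0,1] with ((done ∧ ¬recv) U[1,2] done), and done at every k in [0,j-1].
  j=0: ((done ∧ ¬recv) U[1,2] done) — fails.
  j=1: ((done ∧ ¬recv) U[1,2] done) — fails.
No j in the window works → until fails.

No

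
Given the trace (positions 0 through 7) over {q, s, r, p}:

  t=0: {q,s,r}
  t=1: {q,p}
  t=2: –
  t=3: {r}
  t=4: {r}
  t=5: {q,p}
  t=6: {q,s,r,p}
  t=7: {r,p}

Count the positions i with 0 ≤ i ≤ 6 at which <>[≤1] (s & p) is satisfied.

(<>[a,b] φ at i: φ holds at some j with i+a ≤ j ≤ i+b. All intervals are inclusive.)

2

Evaluate at each i in [0,6]:
  i=0: ✗ (none in [0,1])
  i=1: ✗ (none in [1,2])
  i=2: ✗ (none in [2,3])
  i=3: ✗ (none in [3,4])
  i=4: ✗ (none in [4,5])
  i=5: ✓ (witness j=6)
  i=6: ✓ (witness j=6)
Positions where it holds: {5, 6} → 2.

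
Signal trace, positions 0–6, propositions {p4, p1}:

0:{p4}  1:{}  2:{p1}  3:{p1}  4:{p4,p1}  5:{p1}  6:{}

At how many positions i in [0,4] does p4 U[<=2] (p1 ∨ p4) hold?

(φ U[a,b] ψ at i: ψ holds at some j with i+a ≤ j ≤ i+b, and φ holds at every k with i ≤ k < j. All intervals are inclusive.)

4

Evaluate at each i in [0,4]:
  i=0: ✓ (rhs at j=0)
  i=1: ✗ (lhs fails at k=1 before rhs at j=2)
  i=2: ✓ (rhs at j=2)
  i=3: ✓ (rhs at j=3)
  i=4: ✓ (rhs at j=4)
Positions where it holds: {0, 2, 3, 4} → 4.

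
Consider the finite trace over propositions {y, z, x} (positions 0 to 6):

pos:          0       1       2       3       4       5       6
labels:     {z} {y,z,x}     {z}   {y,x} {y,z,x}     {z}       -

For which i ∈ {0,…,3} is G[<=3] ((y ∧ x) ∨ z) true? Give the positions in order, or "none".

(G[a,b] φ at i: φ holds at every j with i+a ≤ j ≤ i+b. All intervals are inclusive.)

Evaluate at each i in [0,3]:
  i=0: ✓ (all of [0,3])
  i=1: ✓ (all of [1,4])
  i=2: ✓ (all of [2,5])
  i=3: ✗ (fails at j=6)

0, 1, 2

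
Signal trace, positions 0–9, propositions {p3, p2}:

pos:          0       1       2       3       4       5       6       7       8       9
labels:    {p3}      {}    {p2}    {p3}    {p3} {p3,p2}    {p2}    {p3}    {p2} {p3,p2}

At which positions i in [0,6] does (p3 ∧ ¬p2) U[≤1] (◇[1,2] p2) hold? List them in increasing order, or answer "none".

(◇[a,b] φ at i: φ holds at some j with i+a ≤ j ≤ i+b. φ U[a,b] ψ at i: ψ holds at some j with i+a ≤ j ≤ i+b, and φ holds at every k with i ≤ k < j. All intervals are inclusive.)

0, 1, 3, 4, 5, 6

Evaluate at each i in [0,6]:
  i=0: ✓ (rhs at j=0)
  i=1: ✓ (rhs at j=1)
  i=2: ✗ (lhs fails at k=2 before rhs at j=3)
  i=3: ✓ (rhs at j=3)
  i=4: ✓ (rhs at j=4)
  i=5: ✓ (rhs at j=5)
  i=6: ✓ (rhs at j=6)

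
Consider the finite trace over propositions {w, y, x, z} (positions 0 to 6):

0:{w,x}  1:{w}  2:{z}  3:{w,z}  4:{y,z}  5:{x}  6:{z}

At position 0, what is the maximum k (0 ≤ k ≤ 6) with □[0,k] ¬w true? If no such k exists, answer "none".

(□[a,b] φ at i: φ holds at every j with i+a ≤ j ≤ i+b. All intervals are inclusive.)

¬w must hold from j=0 onward; find where it first fails.
  j=0: fails → no k works.

none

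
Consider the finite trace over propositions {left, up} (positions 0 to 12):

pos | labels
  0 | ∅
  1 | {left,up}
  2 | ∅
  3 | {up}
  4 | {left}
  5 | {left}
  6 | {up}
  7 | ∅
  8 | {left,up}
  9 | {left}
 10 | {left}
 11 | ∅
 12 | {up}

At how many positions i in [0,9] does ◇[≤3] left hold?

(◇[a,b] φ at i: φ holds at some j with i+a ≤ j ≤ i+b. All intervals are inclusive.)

Evaluate at each i in [0,9]:
  i=0: ✓ (witness j=1)
  i=1: ✓ (witness j=1)
  i=2: ✓ (witness j=4)
  i=3: ✓ (witness j=4)
  i=4: ✓ (witness j=4)
  i=5: ✓ (witness j=5)
  i=6: ✓ (witness j=8)
  i=7: ✓ (witness j=8)
  i=8: ✓ (witness j=8)
  i=9: ✓ (witness j=9)
Positions where it holds: {0, 1, 2, 3, 4, 5, 6, 7, 8, 9} → 10.

10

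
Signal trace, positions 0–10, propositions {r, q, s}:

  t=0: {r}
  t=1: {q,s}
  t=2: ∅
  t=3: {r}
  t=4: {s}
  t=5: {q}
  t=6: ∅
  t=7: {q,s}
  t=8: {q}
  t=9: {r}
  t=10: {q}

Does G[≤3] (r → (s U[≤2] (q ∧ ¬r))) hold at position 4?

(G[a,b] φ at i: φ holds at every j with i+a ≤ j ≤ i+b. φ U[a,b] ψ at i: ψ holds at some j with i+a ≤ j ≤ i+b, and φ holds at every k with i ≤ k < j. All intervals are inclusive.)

True

Check (r → (s U[≤2] (q ∧ ¬r))) at every j in [4,7]:
  j=4: antecedent false → ✓
  j=5: antecedent false → ✓
  j=6: antecedent false → ✓
  j=7: antecedent false → ✓
All positions satisfy it → formula holds.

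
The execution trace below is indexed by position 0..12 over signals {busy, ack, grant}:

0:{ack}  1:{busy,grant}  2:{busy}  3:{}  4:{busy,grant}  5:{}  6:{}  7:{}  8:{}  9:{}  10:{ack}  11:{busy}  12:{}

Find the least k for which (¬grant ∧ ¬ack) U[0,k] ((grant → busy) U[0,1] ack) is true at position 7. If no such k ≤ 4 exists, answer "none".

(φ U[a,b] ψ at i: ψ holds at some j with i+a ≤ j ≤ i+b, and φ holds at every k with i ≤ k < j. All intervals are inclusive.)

Need earliest j ≥ 7 with ((grant → busy) U[0,1] ack), and (¬grant ∧ ¬ack) at every k in [7,j-1].
  j=7: rhs fails.
  j=8: rhs fails.
  j=9: rhs holds; lhs holds on [7,8]. k = 2.

2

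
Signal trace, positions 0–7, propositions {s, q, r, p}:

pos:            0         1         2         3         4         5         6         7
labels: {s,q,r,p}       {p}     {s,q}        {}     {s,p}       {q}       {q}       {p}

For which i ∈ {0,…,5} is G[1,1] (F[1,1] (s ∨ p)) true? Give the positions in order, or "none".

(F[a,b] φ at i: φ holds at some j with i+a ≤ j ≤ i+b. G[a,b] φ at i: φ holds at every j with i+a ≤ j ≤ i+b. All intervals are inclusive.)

0, 2, 5

Evaluate at each i in [0,5]:
  i=0: ✓ (all of [1,1])
  i=1: ✗ (fails at j=2)
  i=2: ✓ (all of [3,3])
  i=3: ✗ (fails at j=4)
  i=4: ✗ (fails at j=5)
  i=5: ✓ (all of [6,6])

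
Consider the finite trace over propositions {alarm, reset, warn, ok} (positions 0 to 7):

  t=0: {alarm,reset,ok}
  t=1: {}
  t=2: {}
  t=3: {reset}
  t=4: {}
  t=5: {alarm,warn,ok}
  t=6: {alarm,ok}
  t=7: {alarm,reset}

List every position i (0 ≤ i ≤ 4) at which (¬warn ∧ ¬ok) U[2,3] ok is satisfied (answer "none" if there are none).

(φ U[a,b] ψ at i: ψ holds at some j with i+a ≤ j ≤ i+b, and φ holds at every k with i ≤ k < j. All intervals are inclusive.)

Evaluate at each i in [0,4]:
  i=0: ✗ (no rhs in [2,3])
  i=1: ✗ (no rhs in [3,4])
  i=2: ✓ (rhs at j=5; lhs holds on [2,4])
  i=3: ✓ (rhs at j=5; lhs holds on [3,4])
  i=4: ✗ (lhs fails at k=5 before rhs at j=6)

2, 3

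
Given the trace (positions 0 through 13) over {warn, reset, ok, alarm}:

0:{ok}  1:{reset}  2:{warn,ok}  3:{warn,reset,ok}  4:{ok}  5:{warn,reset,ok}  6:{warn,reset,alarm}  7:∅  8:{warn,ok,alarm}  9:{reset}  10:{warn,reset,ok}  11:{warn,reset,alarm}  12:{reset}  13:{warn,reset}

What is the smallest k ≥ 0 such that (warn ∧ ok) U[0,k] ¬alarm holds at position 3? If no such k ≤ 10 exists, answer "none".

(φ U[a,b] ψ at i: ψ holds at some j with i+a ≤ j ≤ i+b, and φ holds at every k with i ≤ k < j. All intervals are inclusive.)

Need earliest j ≥ 3 with ¬alarm, and (warn ∧ ok) at every k in [3,j-1].
  j=3: rhs holds (empty prefix). k = 0.

0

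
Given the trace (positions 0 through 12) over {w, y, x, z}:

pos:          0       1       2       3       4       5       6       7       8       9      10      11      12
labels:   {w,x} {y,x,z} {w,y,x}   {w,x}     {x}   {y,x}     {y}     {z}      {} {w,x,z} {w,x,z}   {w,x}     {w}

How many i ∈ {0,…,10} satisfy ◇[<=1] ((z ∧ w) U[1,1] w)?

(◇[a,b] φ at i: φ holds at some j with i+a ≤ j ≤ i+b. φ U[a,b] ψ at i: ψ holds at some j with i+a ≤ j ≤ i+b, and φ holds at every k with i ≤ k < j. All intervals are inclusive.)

3

Evaluate at each i in [0,10]:
  i=0: ✗ (none in [0,1])
  i=1: ✗ (none in [1,2])
  i=2: ✗ (none in [2,3])
  i=3: ✗ (none in [3,4])
  i=4: ✗ (none in [4,5])
  i=5: ✗ (none in [5,6])
  i=6: ✗ (none in [6,7])
  i=7: ✗ (none in [7,8])
  i=8: ✓ (witness j=9)
  i=9: ✓ (witness j=9)
  i=10: ✓ (witness j=10)
Positions where it holds: {8, 9, 10} → 3.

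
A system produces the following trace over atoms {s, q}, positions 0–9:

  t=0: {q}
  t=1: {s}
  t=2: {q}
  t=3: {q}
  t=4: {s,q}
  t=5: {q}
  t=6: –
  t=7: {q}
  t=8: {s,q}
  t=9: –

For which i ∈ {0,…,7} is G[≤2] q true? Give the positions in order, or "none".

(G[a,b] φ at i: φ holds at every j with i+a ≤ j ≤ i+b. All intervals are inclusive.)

2, 3

Evaluate at each i in [0,7]:
  i=0: ✗ (fails at j=1)
  i=1: ✗ (fails at j=1)
  i=2: ✓ (all of [2,4])
  i=3: ✓ (all of [3,5])
  i=4: ✗ (fails at j=6)
  i=5: ✗ (fails at j=6)
  i=6: ✗ (fails at j=6)
  i=7: ✗ (fails at j=9)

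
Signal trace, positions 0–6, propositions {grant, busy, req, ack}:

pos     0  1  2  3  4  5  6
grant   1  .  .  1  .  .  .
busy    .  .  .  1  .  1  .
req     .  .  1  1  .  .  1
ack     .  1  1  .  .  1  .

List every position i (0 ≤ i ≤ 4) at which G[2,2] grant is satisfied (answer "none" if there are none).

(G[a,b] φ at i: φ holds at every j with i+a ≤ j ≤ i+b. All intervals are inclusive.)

Evaluate at each i in [0,4]:
  i=0: ✗ (fails at j=2)
  i=1: ✓ (all of [3,3])
  i=2: ✗ (fails at j=4)
  i=3: ✗ (fails at j=5)
  i=4: ✗ (fails at j=6)

1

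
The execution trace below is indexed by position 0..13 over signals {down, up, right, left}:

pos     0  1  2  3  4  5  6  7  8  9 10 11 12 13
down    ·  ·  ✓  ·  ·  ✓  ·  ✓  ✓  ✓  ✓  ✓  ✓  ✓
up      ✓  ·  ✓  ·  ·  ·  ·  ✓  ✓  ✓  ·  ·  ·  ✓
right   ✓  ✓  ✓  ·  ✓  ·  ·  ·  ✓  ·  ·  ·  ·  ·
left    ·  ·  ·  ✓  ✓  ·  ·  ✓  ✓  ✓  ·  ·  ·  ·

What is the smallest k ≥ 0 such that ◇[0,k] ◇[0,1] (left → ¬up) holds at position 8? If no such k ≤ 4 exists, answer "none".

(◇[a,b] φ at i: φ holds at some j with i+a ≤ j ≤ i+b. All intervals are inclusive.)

Scan j = 8,9,… for ◇[0,1] (left → ¬up):
  j=8: fails
  j=9: holds
First hit at j=9, so smallest k = 9-8 = 1.

1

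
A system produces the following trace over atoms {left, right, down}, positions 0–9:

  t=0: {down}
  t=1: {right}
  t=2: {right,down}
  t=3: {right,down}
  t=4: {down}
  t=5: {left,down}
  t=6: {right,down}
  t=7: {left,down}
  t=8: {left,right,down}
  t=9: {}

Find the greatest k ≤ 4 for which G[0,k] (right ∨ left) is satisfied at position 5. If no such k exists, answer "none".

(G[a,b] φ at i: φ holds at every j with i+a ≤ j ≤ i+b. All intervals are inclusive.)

3

(right ∨ left) must hold from j=5 onward; find where it first fails.
  j=5: holds
  j=6: holds
  j=7: holds
  j=8: holds
  j=9: fails
Holds on [5,8], so largest k = 3.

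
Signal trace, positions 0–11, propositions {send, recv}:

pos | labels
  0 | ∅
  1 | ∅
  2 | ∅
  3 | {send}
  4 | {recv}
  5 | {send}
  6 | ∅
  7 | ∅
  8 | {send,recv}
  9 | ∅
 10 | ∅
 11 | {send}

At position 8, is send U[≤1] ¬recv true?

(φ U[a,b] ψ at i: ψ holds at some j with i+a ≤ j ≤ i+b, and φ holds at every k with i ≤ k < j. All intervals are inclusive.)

Need some j in [8,9] with ¬recv, and send at every k in [8,j-1].
  j=8: ¬recv false.
  j=9: ¬recv holds; send holds at every k in [8,8] → satisfied.

Yes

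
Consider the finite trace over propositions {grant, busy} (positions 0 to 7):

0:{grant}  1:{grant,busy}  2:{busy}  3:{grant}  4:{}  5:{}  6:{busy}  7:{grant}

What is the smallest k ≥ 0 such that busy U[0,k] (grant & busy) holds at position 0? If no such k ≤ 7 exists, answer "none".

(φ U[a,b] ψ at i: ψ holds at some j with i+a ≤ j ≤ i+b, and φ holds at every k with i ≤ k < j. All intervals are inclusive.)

Need earliest j ≥ 0 with (grant & busy), and busy at every k in [0,j-1].
  j=0: rhs fails.
  j=1: rhs holds but lhs fails at k=0.
  j=2: rhs fails.
  j=3: rhs fails.
  j=4: rhs fails.
  j=5: rhs fails.
  j=6: rhs fails.
  j=7: rhs fails.
No witness within the range → none.

none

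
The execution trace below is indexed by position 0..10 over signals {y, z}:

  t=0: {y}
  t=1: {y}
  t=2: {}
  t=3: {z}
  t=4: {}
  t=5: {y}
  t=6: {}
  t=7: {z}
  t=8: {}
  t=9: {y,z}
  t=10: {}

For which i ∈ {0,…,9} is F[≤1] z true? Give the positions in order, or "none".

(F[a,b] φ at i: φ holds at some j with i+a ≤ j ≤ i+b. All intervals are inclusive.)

Evaluate at each i in [0,9]:
  i=0: ✗ (none in [0,1])
  i=1: ✗ (none in [1,2])
  i=2: ✓ (witness j=3)
  i=3: ✓ (witness j=3)
  i=4: ✗ (none in [4,5])
  i=5: ✗ (none in [5,6])
  i=6: ✓ (witness j=7)
  i=7: ✓ (witness j=7)
  i=8: ✓ (witness j=9)
  i=9: ✓ (witness j=9)

2, 3, 6, 7, 8, 9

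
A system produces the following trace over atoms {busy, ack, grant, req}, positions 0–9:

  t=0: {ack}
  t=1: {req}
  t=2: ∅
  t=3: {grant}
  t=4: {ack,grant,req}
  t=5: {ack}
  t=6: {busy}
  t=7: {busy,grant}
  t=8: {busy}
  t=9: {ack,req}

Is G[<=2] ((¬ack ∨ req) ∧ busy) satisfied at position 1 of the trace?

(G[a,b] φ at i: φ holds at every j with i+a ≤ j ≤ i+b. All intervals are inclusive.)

No

Check ((¬ack ∨ req) ∧ busy) at every j in [1,3]:
  j=1: false
  j=2: false
  j=3: false
Fails at j=1 → formula fails.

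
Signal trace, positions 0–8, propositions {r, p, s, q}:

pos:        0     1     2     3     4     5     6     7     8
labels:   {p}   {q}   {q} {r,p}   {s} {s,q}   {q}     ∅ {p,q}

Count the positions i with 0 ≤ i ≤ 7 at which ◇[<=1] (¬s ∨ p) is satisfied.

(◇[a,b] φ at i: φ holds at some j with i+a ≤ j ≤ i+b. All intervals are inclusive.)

Evaluate at each i in [0,7]:
  i=0: ✓ (witness j=0)
  i=1: ✓ (witness j=1)
  i=2: ✓ (witness j=2)
  i=3: ✓ (witness j=3)
  i=4: ✗ (none in [4,5])
  i=5: ✓ (witness j=6)
  i=6: ✓ (witness j=6)
  i=7: ✓ (witness j=7)
Positions where it holds: {0, 1, 2, 3, 5, 6, 7} → 7.

7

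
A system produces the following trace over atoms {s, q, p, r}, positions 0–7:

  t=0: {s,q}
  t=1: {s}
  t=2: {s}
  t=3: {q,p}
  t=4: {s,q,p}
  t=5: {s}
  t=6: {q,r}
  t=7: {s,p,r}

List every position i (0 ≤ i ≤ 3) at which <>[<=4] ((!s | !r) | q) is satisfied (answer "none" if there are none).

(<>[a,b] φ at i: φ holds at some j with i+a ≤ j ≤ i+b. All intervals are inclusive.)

Evaluate at each i in [0,3]:
  i=0: ✓ (witness j=0)
  i=1: ✓ (witness j=1)
  i=2: ✓ (witness j=2)
  i=3: ✓ (witness j=3)

0, 1, 2, 3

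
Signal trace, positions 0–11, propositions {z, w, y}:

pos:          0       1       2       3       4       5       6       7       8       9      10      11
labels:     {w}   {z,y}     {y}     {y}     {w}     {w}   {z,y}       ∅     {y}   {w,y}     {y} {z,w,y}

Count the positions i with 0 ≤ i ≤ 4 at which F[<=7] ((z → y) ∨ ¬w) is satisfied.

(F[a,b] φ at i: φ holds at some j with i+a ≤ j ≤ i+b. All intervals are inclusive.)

Evaluate at each i in [0,4]:
  i=0: ✓ (witness j=0)
  i=1: ✓ (witness j=1)
  i=2: ✓ (witness j=2)
  i=3: ✓ (witness j=3)
  i=4: ✓ (witness j=4)
Positions where it holds: {0, 1, 2, 3, 4} → 5.

5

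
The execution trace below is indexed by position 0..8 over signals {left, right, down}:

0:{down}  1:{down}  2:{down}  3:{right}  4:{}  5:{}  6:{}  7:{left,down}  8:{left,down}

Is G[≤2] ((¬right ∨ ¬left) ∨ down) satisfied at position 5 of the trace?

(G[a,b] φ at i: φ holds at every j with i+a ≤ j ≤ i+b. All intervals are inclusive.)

True

Check ((¬right ∨ ¬left) ∨ down) at every j in [5,7]:
  j=5: true
  j=6: true
  j=7: true
All positions satisfy it → formula holds.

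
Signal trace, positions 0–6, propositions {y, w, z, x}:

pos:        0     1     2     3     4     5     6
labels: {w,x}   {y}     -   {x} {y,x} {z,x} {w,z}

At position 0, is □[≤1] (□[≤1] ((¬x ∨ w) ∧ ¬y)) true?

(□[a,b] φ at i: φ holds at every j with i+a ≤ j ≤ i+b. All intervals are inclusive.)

Check □[≤1] ((¬x ∨ w) ∧ ¬y) at every j in [0,1]:
  j=0: fails at 1
  j=1: fails at 1
Fails at j=0 → formula fails.

False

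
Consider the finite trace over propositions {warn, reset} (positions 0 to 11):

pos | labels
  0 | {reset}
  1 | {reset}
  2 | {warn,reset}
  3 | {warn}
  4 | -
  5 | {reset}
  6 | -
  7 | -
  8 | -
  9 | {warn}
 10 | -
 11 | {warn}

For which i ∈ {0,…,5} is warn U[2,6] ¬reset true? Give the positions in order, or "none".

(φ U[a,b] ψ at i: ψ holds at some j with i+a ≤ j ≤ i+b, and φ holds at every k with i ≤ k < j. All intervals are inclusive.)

2

Evaluate at each i in [0,5]:
  i=0: ✗ (lhs fails at k=0 before rhs at j=3)
  i=1: ✗ (lhs fails at k=1 before rhs at j=3)
  i=2: ✓ (rhs at j=4; lhs holds on [2,3])
  i=3: ✗ (lhs fails at k=4 before rhs at j=6)
  i=4: ✗ (lhs fails at k=4 before rhs at j=6)
  i=5: ✗ (lhs fails at k=5 before rhs at j=7)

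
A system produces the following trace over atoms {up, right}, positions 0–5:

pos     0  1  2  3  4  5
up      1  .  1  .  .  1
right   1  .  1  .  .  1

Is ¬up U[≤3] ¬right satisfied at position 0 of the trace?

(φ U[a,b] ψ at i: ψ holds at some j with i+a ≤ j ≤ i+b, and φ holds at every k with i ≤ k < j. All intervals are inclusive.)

False

Need some j in [0,3] with ¬right, and ¬up at every k in [0,j-1].
  j=0: ¬right false.
  j=1: ¬right holds, but ¬up fails at k=0 → not this j.
  j=2: ¬right false.
  j=3: ¬right holds, but ¬up fails at k=0 → not this j.
No j in the window works → until fails.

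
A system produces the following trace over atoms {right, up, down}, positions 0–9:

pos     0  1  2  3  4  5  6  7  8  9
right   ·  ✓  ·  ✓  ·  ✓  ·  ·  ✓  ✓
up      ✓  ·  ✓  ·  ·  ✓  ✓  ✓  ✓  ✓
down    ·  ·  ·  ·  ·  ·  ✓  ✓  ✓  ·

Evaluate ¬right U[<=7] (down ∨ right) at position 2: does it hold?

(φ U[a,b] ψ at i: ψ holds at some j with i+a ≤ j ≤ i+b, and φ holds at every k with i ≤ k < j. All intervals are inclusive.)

Need some j in [2,9] with (down ∨ right), and ¬right at every k in [2,j-1].
  j=2: (down ∨ right) false.
  j=3: (down ∨ right) holds; ¬right holds at every k in [2,2] → satisfied.

Holds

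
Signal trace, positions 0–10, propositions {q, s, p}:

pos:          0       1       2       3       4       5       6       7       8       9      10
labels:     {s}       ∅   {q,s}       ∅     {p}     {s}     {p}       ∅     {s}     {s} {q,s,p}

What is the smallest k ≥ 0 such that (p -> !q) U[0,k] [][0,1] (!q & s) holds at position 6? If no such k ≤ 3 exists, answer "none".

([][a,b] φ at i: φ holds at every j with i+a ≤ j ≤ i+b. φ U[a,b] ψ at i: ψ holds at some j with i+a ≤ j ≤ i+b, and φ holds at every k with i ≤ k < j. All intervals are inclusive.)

2

Need earliest j ≥ 6 with [][0,1] (!q & s), and (p -> !q) at every k in [6,j-1].
  j=6: rhs fails.
  j=7: rhs fails.
  j=8: rhs holds; lhs holds on [6,7]. k = 2.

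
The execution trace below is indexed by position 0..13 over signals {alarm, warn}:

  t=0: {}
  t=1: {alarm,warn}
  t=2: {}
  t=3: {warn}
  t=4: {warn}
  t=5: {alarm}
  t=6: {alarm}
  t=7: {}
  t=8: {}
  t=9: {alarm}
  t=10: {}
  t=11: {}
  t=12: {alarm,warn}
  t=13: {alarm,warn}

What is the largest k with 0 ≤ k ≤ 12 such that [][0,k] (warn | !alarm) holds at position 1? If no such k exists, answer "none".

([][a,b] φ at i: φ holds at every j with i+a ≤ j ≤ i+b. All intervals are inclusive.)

(warn | !alarm) must hold from j=1 onward; find where it first fails.
  j=1: holds
  j=2: holds
  j=3: holds
  j=4: holds
  j=5: fails
Holds on [1,4], so largest k = 3.

3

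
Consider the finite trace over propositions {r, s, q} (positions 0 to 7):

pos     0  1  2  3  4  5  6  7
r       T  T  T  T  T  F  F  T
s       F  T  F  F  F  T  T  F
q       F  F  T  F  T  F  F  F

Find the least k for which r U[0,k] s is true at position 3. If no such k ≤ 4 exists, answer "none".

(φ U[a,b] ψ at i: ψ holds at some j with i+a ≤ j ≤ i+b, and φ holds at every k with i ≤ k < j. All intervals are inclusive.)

Need earliest j ≥ 3 with s, and r at every k in [3,j-1].
  j=3: rhs fails.
  j=4: rhs fails.
  j=5: rhs holds; lhs holds on [3,4]. k = 2.

2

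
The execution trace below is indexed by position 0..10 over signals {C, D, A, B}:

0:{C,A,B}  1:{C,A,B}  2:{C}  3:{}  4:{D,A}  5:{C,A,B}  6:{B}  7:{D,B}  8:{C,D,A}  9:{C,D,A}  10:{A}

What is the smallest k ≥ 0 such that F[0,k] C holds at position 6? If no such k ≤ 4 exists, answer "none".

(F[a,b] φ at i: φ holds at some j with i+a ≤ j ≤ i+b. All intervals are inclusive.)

2

Scan j = 6,7,… for C:
  j=6: fails
  j=7: fails
  j=8: holds
First hit at j=8, so smallest k = 8-6 = 2.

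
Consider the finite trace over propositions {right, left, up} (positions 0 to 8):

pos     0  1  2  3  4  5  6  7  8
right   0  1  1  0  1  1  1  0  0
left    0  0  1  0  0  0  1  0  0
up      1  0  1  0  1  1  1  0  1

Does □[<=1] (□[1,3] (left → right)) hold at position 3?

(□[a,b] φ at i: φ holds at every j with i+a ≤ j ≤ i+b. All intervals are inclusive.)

Check □[1,3] (left → right) at every j in [3,4]:
  j=3: holds on [4,6]
  j=4: holds on [5,7]
All positions satisfy it → formula holds.

Holds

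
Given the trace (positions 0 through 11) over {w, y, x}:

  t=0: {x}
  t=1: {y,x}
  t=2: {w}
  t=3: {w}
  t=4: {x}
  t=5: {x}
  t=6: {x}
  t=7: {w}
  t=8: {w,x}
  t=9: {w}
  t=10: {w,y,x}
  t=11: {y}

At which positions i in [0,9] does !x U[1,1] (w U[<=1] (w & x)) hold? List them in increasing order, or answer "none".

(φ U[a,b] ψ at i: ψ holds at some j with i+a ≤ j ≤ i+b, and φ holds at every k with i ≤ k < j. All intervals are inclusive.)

Evaluate at each i in [0,9]:
  i=0: ✗ (no rhs in [1,1])
  i=1: ✗ (no rhs in [2,2])
  i=2: ✗ (no rhs in [3,3])
  i=3: ✗ (no rhs in [4,4])
  i=4: ✗ (no rhs in [5,5])
  i=5: ✗ (no rhs in [6,6])
  i=6: ✗ (lhs fails at k=6 before rhs at j=7)
  i=7: ✓ (rhs at j=8; lhs holds on [7,7])
  i=8: ✗ (lhs fails at k=8 before rhs at j=9)
  i=9: ✓ (rhs at j=10; lhs holds on [9,9])

7, 9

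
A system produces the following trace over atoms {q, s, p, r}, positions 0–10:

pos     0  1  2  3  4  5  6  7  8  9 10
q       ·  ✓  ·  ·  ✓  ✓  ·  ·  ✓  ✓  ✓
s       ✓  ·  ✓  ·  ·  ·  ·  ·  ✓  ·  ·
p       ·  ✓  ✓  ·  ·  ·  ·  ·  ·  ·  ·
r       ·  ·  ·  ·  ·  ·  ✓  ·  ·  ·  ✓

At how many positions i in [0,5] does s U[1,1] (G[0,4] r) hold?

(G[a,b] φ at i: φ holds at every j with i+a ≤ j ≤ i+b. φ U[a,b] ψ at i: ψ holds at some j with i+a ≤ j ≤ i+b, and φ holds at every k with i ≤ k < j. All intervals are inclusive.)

0

Evaluate at each i in [0,5]:
  i=0: ✗ (no rhs in [1,1])
  i=1: ✗ (no rhs in [2,2])
  i=2: ✗ (no rhs in [3,3])
  i=3: ✗ (no rhs in [4,4])
  i=4: ✗ (no rhs in [5,5])
  i=5: ✗ (no rhs in [6,6])
Positions where it holds: {} → 0.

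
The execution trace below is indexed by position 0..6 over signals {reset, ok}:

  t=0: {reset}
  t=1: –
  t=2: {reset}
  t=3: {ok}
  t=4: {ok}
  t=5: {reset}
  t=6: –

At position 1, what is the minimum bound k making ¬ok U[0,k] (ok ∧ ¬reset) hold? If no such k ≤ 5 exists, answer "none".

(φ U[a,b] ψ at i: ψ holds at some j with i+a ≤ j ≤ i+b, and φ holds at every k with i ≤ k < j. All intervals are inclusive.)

2

Need earliest j ≥ 1 with (ok ∧ ¬reset), and ¬ok at every k in [1,j-1].
  j=1: rhs fails.
  j=2: rhs fails.
  j=3: rhs holds; lhs holds on [1,2]. k = 2.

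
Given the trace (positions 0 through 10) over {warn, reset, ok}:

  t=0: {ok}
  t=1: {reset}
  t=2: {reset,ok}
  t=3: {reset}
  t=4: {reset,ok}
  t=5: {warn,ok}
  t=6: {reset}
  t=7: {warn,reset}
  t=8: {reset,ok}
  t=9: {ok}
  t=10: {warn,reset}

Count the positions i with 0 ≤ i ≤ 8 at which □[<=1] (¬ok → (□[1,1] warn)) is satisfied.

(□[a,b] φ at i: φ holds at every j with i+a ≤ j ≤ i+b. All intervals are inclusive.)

Evaluate at each i in [0,8]:
  i=0: ✗ (fails at j=1)
  i=1: ✗ (fails at j=1)
  i=2: ✗ (fails at j=3)
  i=3: ✗ (fails at j=3)
  i=4: ✓ (all of [4,5])
  i=5: ✓ (all of [5,6])
  i=6: ✗ (fails at j=7)
  i=7: ✗ (fails at j=7)
  i=8: ✓ (all of [8,9])
Positions where it holds: {4, 5, 8} → 3.

3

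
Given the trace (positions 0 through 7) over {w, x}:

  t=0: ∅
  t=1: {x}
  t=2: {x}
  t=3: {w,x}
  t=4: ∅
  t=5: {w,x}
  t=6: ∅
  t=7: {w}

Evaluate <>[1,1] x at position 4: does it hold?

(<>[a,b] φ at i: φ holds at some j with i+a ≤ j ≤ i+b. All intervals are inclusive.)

Check x at each j in [5,5]:
  j=5: true
Found at j=5 → formula holds.

True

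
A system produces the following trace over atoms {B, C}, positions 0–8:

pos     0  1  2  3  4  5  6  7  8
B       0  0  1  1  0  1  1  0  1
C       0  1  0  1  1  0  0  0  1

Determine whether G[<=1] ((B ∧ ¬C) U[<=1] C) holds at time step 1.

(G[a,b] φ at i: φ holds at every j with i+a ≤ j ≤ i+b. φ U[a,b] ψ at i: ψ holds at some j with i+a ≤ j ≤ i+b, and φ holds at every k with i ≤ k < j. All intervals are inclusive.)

True

Check ((B ∧ ¬C) U[<=1] C) at every j in [1,2]:
  j=1: holds
  j=2: holds
All positions satisfy it → formula holds.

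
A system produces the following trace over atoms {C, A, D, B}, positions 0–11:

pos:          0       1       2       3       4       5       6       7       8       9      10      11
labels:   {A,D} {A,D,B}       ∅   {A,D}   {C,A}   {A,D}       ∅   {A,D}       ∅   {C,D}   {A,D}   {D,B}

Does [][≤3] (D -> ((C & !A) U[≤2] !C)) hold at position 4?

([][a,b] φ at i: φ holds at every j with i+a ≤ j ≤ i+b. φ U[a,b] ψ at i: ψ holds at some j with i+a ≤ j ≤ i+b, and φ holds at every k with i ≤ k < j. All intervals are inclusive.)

Check (D -> ((C & !A) U[≤2] !C)) at every j in [4,7]:
  j=4: antecedent false → ✓
  j=5: antecedent true; consequent holds → ✓
  j=6: antecedent false → ✓
  j=7: antecedent true; consequent holds → ✓
All positions satisfy it → formula holds.

Yes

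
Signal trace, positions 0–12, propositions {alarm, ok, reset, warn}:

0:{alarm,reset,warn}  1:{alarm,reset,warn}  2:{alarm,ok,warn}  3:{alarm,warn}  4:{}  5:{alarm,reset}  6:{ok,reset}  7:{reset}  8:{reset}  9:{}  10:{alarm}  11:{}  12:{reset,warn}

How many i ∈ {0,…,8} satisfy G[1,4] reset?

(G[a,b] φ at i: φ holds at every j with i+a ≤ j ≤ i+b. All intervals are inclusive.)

1

Evaluate at each i in [0,8]:
  i=0: ✗ (fails at j=2)
  i=1: ✗ (fails at j=2)
  i=2: ✗ (fails at j=3)
  i=3: ✗ (fails at j=4)
  i=4: ✓ (all of [5,8])
  i=5: ✗ (fails at j=9)
  i=6: ✗ (fails at j=9)
  i=7: ✗ (fails at j=9)
  i=8: ✗ (fails at j=9)
Positions where it holds: {4} → 1.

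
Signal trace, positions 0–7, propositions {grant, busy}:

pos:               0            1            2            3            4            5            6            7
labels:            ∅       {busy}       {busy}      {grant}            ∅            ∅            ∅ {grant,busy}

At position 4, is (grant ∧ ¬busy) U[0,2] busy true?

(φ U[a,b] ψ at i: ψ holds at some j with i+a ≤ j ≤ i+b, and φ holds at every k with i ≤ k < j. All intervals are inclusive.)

Does not hold

Need some j in [4,6] with busy, and (grant ∧ ¬busy) at every k in [4,j-1].
  j=4: busy false.
  j=5: busy false.
  j=6: busy false.
No j in the window works → until fails.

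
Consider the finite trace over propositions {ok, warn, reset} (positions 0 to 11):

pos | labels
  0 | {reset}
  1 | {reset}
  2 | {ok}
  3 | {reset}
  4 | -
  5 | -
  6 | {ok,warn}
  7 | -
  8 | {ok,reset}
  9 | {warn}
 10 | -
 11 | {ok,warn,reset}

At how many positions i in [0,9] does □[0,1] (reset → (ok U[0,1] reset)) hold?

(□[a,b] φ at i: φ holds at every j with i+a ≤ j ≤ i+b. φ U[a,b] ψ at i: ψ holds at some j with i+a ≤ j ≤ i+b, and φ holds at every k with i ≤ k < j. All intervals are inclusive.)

10

Evaluate at each i in [0,9]:
  i=0: ✓ (all of [0,1])
  i=1: ✓ (all of [1,2])
  i=2: ✓ (all of [2,3])
  i=3: ✓ (all of [3,4])
  i=4: ✓ (all of [4,5])
  i=5: ✓ (all of [5,6])
  i=6: ✓ (all of [6,7])
  i=7: ✓ (all of [7,8])
  i=8: ✓ (all of [8,9])
  i=9: ✓ (all of [9,10])
Positions where it holds: {0, 1, 2, 3, 4, 5, 6, 7, 8, 9} → 10.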